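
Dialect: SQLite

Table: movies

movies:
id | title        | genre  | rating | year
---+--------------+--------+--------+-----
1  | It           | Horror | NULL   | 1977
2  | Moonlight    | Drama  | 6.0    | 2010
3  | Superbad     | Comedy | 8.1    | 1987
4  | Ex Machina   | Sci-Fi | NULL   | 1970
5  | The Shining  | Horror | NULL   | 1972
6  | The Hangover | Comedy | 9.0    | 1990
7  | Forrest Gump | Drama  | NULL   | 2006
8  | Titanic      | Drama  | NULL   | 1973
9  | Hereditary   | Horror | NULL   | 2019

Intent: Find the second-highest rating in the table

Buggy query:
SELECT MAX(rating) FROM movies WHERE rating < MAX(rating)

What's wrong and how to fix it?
Bug: The inner MAX is an aggregate inside WHERE, which is not allowed

Fix: Compute the overall MAX in a subquery, then take MAX of rows below it

Corrected query:
SELECT MAX(rating) FROM movies WHERE rating < (SELECT MAX(rating) FROM movies)

Result:
MAX(rating)
-----------
8.1        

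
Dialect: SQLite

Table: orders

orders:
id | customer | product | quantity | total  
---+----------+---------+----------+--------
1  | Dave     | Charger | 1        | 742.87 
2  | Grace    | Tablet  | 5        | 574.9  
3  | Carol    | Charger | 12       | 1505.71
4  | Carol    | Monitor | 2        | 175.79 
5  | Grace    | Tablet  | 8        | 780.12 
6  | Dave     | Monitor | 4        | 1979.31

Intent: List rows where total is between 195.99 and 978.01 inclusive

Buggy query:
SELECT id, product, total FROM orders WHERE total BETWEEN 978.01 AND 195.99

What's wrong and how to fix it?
Bug: BETWEEN expects the lower bound first; with 978.01 AND 195.99 the range is empty

Fix: Swap the bounds so the smaller value comes first

Corrected query:
SELECT id, product, total FROM orders WHERE total BETWEEN 195.99 AND 978.01

Result:
id | product | total 
---+---------+-------
1  | Charger | 742.87
2  | Tablet  | 574.9 
5  | Tablet  | 780.12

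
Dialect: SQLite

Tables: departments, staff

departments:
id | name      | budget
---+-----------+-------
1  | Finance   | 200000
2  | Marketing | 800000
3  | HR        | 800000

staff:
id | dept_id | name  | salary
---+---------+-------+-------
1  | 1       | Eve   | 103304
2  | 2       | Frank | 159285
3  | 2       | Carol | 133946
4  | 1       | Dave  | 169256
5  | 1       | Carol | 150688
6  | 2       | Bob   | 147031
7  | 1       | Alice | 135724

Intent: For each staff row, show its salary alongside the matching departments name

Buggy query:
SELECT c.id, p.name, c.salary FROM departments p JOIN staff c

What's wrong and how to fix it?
Bug: Missing join condition: each staff row is matched to all departments rows instead of just its own

Fix: Add ON c.dept_id = p.id to the JOIN

Corrected query:
SELECT c.id, p.name, c.salary FROM departments p JOIN staff c ON c.dept_id = p.id

Result:
id | name      | salary
---+-----------+-------
1  | Finance   | 103304
2  | Marketing | 159285
3  | Marketing | 133946
4  | Finance   | 169256
5  | Finance   | 150688
6  | Marketing | 147031
7  | Finance   | 135724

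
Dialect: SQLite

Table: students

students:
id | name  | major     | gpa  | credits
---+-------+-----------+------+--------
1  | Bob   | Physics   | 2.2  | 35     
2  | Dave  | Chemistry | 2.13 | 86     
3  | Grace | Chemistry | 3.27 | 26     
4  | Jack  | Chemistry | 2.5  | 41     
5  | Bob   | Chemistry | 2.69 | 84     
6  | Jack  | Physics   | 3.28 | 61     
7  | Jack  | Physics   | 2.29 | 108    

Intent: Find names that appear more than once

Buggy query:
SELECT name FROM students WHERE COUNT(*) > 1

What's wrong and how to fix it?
Bug: COUNT(*) is an aggregate and cannot be used in WHERE

Fix: Group first, then use HAVING for the count condition

Corrected query:
SELECT name FROM students GROUP BY name HAVING COUNT(*) > 1

Result:
name
----
Bob 
Jack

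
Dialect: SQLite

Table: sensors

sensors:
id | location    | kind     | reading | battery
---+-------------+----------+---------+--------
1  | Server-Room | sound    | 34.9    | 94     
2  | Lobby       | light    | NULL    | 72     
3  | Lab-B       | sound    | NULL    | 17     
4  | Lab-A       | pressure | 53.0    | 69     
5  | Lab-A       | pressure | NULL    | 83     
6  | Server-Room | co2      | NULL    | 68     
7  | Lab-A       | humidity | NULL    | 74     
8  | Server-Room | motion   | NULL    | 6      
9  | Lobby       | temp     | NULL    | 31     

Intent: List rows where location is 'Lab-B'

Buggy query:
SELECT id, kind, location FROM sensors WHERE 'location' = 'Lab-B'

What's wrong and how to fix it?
Bug: 'location' in single quotes is a string literal, not the column; the comparison is literal-vs-literal and never true

Fix: Remove the quotes around the column name (or use double quotes for an identifier)

Corrected query:
SELECT id, kind, location FROM sensors WHERE location = 'Lab-B'

Result:
id | kind  | location
---+-------+---------
3  | sound | Lab-B   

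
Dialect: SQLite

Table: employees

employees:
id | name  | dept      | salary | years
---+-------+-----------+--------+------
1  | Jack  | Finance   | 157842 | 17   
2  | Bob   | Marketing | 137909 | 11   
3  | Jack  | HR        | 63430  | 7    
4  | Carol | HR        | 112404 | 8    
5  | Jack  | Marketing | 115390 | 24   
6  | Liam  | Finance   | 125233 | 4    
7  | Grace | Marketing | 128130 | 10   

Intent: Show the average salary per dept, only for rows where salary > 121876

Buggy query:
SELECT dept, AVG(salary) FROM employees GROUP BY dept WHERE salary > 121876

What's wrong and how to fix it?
Bug: WHERE cannot follow GROUP BY

Fix: Place WHERE between FROM and GROUP BY

Corrected query:
SELECT dept, AVG(salary) FROM employees WHERE salary > 121876 GROUP BY dept

Result:
dept      | AVG(salary)
----------+------------
Finance   | 141537.5   
Marketing | 133019.5   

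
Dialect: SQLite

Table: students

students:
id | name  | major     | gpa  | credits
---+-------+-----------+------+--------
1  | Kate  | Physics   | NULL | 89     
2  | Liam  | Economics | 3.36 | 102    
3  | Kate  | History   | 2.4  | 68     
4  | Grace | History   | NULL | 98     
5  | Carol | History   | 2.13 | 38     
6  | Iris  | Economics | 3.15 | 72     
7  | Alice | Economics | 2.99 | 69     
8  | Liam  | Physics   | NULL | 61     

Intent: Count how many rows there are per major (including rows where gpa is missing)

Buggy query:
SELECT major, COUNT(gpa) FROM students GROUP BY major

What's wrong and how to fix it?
Bug: COUNT(gpa) skips NULLs, so groups with missing gpa are undercounted

Fix: Replace COUNT(gpa) with COUNT(*)

Corrected query:
SELECT major, COUNT(*) FROM students GROUP BY major

Result:
major     | COUNT(*)
----------+---------
Economics | 3       
History   | 3       
Physics   | 2       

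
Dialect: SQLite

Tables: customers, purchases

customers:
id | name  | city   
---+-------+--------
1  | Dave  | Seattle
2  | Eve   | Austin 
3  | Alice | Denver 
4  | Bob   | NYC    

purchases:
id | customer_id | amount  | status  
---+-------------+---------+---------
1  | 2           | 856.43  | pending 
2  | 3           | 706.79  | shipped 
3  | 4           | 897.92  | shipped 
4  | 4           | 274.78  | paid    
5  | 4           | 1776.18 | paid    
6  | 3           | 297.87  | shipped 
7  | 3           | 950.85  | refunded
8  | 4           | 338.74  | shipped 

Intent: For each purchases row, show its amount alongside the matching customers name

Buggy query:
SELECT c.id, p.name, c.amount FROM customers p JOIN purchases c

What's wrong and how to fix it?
Bug: JOIN with no ON clause produces a cartesian product; every purchases row pairs with every customers row

Fix: Add ON c.customer_id = p.id to the JOIN

Corrected query:
SELECT c.id, p.name, c.amount FROM customers p JOIN purchases c ON c.customer_id = p.id

Result:
id | name  | amount 
---+-------+--------
1  | Eve   | 856.43 
2  | Alice | 706.79 
3  | Bob   | 897.92 
4  | Bob   | 274.78 
5  | Bob   | 1776.18
6  | Alice | 297.87 
7  | Alice | 950.85 
8  | Bob   | 338.74 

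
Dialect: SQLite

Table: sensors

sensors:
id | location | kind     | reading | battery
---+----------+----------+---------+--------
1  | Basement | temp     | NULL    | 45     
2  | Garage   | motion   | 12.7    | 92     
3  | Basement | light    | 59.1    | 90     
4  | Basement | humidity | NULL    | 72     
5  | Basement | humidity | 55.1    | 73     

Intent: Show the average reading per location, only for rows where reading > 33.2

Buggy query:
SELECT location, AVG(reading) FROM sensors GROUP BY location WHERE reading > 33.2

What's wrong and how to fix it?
Bug: WHERE cannot follow GROUP BY

Fix: Place WHERE between FROM and GROUP BY

Corrected query:
SELECT location, AVG(reading) FROM sensors WHERE reading > 33.2 GROUP BY location

Result:
location | AVG(reading)
---------+-------------
Basement | 57.1        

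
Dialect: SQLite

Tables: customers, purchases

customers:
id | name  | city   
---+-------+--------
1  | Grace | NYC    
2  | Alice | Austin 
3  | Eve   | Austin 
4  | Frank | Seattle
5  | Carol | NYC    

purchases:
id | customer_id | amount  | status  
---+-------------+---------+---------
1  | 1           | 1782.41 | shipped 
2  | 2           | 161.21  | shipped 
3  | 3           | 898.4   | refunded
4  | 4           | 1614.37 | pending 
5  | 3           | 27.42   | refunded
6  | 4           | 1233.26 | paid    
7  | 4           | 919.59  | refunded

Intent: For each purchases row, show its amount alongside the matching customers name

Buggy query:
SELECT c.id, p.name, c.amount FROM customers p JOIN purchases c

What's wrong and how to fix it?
Bug: Missing join condition: each purchases row is matched to all customers rows instead of just its own

Fix: Specify the join condition linking the foreign key to the parent id

Corrected query:
SELECT c.id, p.name, c.amount FROM customers p JOIN purchases c ON c.customer_id = p.id

Result:
id | name  | amount 
---+-------+--------
1  | Grace | 1782.41
2  | Alice | 161.21 
3  | Eve   | 898.4  
4  | Frank | 1614.37
5  | Eve   | 27.42  
6  | Frank | 1233.26
7  | Frank | 919.59 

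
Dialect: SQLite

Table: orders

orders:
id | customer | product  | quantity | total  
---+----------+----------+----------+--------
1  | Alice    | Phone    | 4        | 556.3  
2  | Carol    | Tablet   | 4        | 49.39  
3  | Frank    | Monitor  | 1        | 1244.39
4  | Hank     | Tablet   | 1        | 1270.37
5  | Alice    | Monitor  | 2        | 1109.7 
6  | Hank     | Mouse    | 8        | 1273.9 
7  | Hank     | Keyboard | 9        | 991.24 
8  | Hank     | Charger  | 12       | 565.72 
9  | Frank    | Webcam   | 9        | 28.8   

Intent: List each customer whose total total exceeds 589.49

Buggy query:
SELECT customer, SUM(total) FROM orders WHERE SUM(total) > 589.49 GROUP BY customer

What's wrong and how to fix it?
Bug: WHERE runs before GROUP BY, so aggregates aren't available there

Fix: Use HAVING (which filters groups after aggregation) instead of WHERE

Corrected query:
SELECT customer, SUM(total) FROM orders GROUP BY customer HAVING SUM(total) > 589.49

Result:
customer | SUM(total)
---------+-----------
Alice    | 1666      
Frank    | 1273.19   
Hank     | 4101.23   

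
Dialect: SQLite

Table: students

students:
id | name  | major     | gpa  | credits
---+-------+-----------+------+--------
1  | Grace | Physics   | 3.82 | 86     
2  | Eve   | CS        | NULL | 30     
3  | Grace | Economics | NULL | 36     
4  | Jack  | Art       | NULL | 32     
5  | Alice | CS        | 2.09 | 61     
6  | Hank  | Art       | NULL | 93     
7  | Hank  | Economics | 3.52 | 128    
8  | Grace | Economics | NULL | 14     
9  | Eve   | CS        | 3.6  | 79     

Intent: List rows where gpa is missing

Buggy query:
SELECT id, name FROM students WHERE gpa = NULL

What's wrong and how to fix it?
Bug: Comparing to NULL with '=' never matches; NULL = NULL is unknown, not true

Fix: Replace '= NULL' with 'IS NULL'

Corrected query:
SELECT id, name FROM students WHERE gpa IS NULL

Result:
id | name 
---+------
2  | Eve  
3  | Grace
4  | Jack 
6  | Hank 
8  | Grace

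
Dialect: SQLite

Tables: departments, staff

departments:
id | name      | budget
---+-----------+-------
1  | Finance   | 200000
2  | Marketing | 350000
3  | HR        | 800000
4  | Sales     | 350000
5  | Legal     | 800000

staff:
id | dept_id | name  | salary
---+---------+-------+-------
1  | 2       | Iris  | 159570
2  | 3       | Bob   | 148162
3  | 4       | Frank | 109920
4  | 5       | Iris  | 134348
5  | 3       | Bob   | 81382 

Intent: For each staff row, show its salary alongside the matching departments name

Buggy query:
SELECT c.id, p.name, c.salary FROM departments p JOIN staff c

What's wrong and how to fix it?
Bug: JOIN with no ON clause produces a cartesian product; every staff row pairs with every departments row

Fix: Specify the join condition linking the foreign key to the parent id

Corrected query:
SELECT c.id, p.name, c.salary FROM departments p JOIN staff c ON c.dept_id = p.id

Result:
id | name      | salary
---+-----------+-------
1  | Marketing | 159570
2  | HR        | 148162
3  | Sales     | 109920
4  | Legal     | 134348
5  | HR        | 81382 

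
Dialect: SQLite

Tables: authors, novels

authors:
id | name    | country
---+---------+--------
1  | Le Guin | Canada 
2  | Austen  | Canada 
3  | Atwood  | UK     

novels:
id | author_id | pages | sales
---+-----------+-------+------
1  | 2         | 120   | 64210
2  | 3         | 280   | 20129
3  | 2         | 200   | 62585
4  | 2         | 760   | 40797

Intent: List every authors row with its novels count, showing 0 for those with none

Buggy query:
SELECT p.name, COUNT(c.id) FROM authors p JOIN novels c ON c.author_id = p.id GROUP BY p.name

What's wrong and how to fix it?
Bug: INNER JOIN drops authors rows that have no matching novels rows

Fix: Switch to LEFT JOIN to retain unmatched parent rows

Corrected query:
SELECT p.name, COUNT(c.id) FROM authors p LEFT JOIN novels c ON c.author_id = p.id GROUP BY p.name

Result:
name    | COUNT(c.id)
--------+------------
Atwood  | 1          
Austen  | 3          
Le Guin | 0          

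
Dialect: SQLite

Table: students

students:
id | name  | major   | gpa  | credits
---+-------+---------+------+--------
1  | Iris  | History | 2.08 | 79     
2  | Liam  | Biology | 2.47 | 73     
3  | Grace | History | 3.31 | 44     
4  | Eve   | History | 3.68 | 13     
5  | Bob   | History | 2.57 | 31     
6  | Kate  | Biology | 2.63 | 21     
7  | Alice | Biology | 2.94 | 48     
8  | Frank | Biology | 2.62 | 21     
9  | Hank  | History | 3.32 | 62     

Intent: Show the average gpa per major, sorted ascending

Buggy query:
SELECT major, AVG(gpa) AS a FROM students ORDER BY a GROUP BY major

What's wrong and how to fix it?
Bug: GROUP BY must precede ORDER BY

Fix: Move ORDER BY to the end, after GROUP BY

Corrected query:
SELECT major, AVG(gpa) AS a FROM students GROUP BY major ORDER BY a

Result:
major   | a    
--------+------
Biology | 2.665
History | 2.992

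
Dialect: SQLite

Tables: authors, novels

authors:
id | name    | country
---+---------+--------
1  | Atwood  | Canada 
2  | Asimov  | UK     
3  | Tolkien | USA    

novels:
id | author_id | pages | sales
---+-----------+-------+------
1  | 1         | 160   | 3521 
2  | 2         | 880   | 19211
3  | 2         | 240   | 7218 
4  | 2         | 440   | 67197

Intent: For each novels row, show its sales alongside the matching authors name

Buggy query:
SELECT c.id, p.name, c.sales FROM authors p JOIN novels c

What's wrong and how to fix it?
Bug: JOIN with no ON clause produces a cartesian product; every novels row pairs with every authors row

Fix: Add ON c.author_id = p.id to the JOIN

Corrected query:
SELECT c.id, p.name, c.sales FROM authors p JOIN novels c ON c.author_id = p.id

Result:
id | name   | sales
---+--------+------
1  | Atwood | 3521 
2  | Asimov | 19211
3  | Asimov | 7218 
4  | Asimov | 67197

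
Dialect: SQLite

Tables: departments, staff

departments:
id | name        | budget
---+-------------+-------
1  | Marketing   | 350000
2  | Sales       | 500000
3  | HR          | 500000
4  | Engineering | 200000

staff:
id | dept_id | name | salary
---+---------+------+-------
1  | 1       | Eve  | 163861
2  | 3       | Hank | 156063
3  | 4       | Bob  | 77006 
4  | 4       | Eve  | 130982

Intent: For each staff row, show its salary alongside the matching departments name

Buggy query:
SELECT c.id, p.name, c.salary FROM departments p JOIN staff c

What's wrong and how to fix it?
Bug: JOIN with no ON clause produces a cartesian product; every staff row pairs with every departments row

Fix: Specify the join condition linking the foreign key to the parent id

Corrected query:
SELECT c.id, p.name, c.salary FROM departments p JOIN staff c ON c.dept_id = p.id

Result:
id | name        | salary
---+-------------+-------
1  | Marketing   | 163861
2  | HR          | 156063
3  | Engineering | 77006 
4  | Engineering | 130982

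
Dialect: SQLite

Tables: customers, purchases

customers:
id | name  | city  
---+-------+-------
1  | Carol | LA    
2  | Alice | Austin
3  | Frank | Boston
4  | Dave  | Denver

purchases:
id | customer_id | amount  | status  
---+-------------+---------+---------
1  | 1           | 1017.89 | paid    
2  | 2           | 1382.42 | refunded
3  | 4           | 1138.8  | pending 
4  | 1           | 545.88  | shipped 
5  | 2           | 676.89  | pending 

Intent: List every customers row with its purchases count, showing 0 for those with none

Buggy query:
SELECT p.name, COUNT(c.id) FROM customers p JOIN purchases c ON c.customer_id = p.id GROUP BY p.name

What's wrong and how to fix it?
Bug: INNER JOIN drops customers rows that have no matching purchases rows

Fix: Switch to LEFT JOIN to retain unmatched parent rows

Corrected query:
SELECT p.name, COUNT(c.id) FROM customers p LEFT JOIN purchases c ON c.customer_id = p.id GROUP BY p.name

Result:
name  | COUNT(c.id)
------+------------
Alice | 2          
Carol | 2          
Dave  | 1          
Frank | 0          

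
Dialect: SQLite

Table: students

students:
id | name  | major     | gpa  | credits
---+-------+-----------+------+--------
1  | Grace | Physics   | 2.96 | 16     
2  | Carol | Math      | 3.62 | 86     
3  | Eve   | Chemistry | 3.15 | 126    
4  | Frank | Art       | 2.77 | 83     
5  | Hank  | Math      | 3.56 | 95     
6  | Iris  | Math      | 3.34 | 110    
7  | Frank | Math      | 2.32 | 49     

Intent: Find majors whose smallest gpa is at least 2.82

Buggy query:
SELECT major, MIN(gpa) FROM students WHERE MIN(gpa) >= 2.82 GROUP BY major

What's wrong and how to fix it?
Bug: Aggregates like MIN are computed per group after WHERE runs

Fix: Use HAVING for the per-group MIN condition

Corrected query:
SELECT major, MIN(gpa) FROM students GROUP BY major HAVING MIN(gpa) >= 2.82

Result:
major     | MIN(gpa)
----------+---------
Chemistry | 3.15    
Physics   | 2.96    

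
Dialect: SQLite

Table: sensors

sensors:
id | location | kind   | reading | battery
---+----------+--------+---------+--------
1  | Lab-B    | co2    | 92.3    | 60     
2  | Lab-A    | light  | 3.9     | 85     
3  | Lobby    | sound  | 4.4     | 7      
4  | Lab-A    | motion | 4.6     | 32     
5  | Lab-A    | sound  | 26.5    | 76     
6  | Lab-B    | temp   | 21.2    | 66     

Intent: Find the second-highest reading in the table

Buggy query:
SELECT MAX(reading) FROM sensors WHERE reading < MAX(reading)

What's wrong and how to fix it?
Bug: The inner MAX is an aggregate inside WHERE, which is not allowed

Fix: Compute the overall MAX in a subquery, then take MAX of rows below it

Corrected query:
SELECT MAX(reading) FROM sensors WHERE reading < (SELECT MAX(reading) FROM sensors)

Result:
MAX(reading)
------------
26.5        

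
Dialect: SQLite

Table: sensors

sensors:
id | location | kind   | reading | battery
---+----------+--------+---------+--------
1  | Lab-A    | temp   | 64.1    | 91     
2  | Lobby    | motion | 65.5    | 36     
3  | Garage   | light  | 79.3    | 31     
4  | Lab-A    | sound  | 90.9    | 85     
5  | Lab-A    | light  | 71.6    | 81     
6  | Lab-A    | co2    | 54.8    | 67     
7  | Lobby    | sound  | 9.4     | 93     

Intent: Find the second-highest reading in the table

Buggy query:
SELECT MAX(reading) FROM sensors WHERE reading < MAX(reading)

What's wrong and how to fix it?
Bug: The inner MAX is an aggregate inside WHERE, which is not allowed

Fix: Compute the overall MAX in a subquery, then take MAX of rows below it

Corrected query:
SELECT MAX(reading) FROM sensors WHERE reading < (SELECT MAX(reading) FROM sensors)

Result:
MAX(reading)
------------
79.3        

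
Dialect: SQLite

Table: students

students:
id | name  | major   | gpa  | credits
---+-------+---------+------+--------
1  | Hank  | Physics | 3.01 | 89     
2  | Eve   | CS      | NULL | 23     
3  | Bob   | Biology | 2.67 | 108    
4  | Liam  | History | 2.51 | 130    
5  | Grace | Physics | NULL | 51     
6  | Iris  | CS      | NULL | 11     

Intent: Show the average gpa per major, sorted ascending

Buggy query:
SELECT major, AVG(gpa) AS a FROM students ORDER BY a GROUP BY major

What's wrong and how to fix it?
Bug: ORDER BY appears before GROUP BY; SQL clause order requires GROUP BY first

Fix: Reorder: SELECT … FROM … GROUP BY … ORDER BY …

Corrected query:
SELECT major, AVG(gpa) AS a FROM students GROUP BY major ORDER BY a

Result:
major   | a   
--------+-----
CS      | NULL
History | 2.51
Biology | 2.67
Physics | 3.01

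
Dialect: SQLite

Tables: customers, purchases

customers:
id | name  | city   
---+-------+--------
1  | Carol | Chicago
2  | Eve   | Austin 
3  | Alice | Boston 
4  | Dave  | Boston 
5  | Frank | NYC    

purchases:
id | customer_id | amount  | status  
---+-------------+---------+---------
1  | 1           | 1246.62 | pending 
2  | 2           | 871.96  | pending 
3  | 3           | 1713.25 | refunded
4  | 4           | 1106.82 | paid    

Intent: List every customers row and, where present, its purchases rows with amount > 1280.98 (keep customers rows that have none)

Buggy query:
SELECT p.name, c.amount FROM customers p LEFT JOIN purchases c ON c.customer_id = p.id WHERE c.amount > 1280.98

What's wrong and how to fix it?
Bug: Filtering c.amount in WHERE discards the NULL rows produced by LEFT JOIN, turning it into an inner join

Fix: Move the right-table condition into the ON clause so unmatched parents are kept

Corrected query:
SELECT p.name, c.amount FROM customers p LEFT JOIN purchases c ON c.customer_id = p.id AND c.amount > 1280.98

Result:
name  | amount 
------+--------
Carol | NULL   
Eve   | NULL   
Alice | 1713.25
Dave  | NULL   
Frank | NULL   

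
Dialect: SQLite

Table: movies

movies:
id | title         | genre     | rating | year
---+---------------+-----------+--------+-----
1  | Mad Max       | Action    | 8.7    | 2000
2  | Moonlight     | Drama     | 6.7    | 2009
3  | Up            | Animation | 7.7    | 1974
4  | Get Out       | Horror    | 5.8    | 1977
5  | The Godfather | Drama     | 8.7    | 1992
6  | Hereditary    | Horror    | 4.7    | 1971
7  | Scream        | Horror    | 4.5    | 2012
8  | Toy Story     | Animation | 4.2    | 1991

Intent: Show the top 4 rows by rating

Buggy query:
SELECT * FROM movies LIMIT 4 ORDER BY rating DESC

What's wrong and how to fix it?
Bug: ORDER BY cannot follow LIMIT; LIMIT is the final clause

Fix: Sort with ORDER BY, then apply LIMIT

Corrected query:
SELECT * FROM movies ORDER BY rating DESC LIMIT 4

Result:
id | title         | genre     | rating | year
---+---------------+-----------+--------+-----
1  | Mad Max       | Action    | 8.7    | 2000
5  | The Godfather | Drama     | 8.7    | 1992
3  | Up            | Animation | 7.7    | 1974
2  | Moonlight     | Drama     | 6.7    | 2009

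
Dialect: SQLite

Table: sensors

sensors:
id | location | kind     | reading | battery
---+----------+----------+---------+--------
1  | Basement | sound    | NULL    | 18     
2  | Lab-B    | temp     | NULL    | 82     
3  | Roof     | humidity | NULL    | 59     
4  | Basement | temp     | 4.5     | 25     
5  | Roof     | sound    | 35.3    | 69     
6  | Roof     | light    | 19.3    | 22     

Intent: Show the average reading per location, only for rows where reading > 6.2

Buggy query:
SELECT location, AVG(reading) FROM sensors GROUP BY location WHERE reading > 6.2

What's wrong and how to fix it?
Bug: WHERE cannot follow GROUP BY

Fix: Place WHERE between FROM and GROUP BY

Corrected query:
SELECT location, AVG(reading) FROM sensors WHERE reading > 6.2 GROUP BY location

Result:
location | AVG(reading)
---------+-------------
Roof     | 27.3        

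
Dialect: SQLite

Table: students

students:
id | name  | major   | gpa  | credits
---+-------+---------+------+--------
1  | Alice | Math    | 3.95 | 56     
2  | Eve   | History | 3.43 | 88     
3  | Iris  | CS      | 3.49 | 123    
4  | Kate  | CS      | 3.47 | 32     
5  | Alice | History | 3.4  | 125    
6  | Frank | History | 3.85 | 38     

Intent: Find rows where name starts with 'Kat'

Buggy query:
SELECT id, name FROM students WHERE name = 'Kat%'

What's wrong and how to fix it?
Bug: Wildcards only work with LIKE; '=' treats '%' as a literal character

Fix: Use LIKE for wildcard pattern matching

Corrected query:
SELECT id, name FROM students WHERE name LIKE 'Kat%'

Result:
id | name
---+-----
4  | Kate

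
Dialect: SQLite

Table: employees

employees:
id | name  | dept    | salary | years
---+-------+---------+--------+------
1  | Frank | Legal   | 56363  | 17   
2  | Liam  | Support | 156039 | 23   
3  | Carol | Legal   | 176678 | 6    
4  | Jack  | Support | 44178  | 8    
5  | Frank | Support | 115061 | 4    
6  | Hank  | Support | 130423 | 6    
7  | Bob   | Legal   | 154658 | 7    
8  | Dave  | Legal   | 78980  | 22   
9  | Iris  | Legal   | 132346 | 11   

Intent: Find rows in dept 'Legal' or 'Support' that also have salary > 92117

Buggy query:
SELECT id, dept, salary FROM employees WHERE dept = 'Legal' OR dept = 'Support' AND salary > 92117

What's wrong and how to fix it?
Bug: Without parentheses, AND is evaluated before OR, so the salary filter only applies to the 'Support' branch

Fix: Group the OR with parentheses (or use IN), then AND the threshold

Corrected query:
SELECT id, dept, salary FROM employees WHERE (dept = 'Legal' OR dept = 'Support') AND salary > 92117

Result:
id | dept    | salary
---+---------+-------
2  | Support | 156039
3  | Legal   | 176678
5  | Support | 115061
6  | Support | 130423
7  | Legal   | 154658
9  | Legal   | 132346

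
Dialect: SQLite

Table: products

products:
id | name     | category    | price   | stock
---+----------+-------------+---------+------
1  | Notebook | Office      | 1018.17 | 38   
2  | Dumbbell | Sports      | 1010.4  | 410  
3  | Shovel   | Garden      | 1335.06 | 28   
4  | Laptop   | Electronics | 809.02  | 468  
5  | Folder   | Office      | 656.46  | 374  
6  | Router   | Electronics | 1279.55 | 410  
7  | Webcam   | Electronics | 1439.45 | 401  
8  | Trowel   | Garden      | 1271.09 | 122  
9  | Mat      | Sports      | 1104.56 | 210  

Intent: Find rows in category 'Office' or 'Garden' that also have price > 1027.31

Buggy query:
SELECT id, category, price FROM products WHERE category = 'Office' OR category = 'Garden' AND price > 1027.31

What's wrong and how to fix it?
Bug: Without parentheses, AND is evaluated before OR, so the price filter only applies to the 'Garden' branch

Fix: Group the OR with parentheses (or use IN), then AND the threshold

Corrected query:
SELECT id, category, price FROM products WHERE (category = 'Office' OR category = 'Garden') AND price > 1027.31

Result:
id | category | price  
---+----------+--------
3  | Garden   | 1335.06
8  | Garden   | 1271.09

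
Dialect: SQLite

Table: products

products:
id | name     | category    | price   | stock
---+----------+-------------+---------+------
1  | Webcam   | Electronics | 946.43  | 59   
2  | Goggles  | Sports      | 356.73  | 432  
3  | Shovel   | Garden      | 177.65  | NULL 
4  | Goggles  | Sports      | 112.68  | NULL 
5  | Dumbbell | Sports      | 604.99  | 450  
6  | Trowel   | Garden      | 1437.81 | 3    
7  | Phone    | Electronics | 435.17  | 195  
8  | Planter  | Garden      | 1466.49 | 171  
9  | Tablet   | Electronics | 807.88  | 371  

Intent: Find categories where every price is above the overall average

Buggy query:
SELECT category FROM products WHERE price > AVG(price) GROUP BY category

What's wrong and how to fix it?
Bug: AVG() is an aggregate; it can't sit directly in WHERE

Fix: Compute the overall average in a scalar subquery and compare each group's MIN against it in HAVING

Corrected query:
SELECT category FROM products GROUP BY category HAVING MIN(price) > (SELECT AVG(price) FROM products)

Result:
(no rows)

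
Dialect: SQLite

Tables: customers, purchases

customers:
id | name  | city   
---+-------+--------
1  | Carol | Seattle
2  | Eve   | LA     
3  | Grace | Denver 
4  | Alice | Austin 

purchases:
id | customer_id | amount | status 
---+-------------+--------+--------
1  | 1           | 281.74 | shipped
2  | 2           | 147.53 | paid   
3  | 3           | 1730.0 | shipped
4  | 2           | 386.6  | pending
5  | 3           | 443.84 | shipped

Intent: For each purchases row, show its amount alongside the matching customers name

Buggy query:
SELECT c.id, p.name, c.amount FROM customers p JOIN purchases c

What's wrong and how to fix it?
Bug: JOIN with no ON clause produces a cartesian product; every purchases row pairs with every customers row

Fix: Add ON c.customer_id = p.id to the JOIN

Corrected query:
SELECT c.id, p.name, c.amount FROM customers p JOIN purchases c ON c.customer_id = p.id

Result:
id | name  | amount
---+-------+-------
1  | Carol | 281.74
2  | Eve   | 147.53
3  | Grace | 1730  
4  | Eve   | 386.6 
5  | Grace | 443.84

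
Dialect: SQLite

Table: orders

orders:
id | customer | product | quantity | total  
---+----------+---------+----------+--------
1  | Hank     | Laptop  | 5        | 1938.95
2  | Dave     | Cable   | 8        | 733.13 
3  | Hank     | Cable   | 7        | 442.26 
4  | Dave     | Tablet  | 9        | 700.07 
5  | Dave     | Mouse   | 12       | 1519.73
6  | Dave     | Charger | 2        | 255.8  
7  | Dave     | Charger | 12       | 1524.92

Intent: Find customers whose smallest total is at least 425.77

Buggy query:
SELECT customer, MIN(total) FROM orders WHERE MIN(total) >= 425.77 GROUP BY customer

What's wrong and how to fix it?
Bug: Aggregates like MIN are computed per group after WHERE runs

Fix: Use HAVING for the per-group MIN condition

Corrected query:
SELECT customer, MIN(total) FROM orders GROUP BY customer HAVING MIN(total) >= 425.77

Result:
customer | MIN(total)
---------+-----------
Hank     | 442.26    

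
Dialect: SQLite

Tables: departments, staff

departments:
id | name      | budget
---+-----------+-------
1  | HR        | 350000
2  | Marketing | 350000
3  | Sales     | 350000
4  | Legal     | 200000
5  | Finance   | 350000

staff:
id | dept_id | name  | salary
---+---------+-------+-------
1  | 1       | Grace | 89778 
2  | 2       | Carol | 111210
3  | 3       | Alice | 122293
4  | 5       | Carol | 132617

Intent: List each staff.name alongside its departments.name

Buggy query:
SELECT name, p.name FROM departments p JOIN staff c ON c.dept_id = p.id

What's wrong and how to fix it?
Bug: Both tables have a 'name' column; the unqualified reference is ambiguous

Fix: Prefix ambiguous columns with the table alias

Corrected query:
SELECT c.name, p.name FROM departments p JOIN staff c ON c.dept_id = p.id

Result:
name  | name     
------+----------
Grace | HR       
Carol | Marketing
Alice | Sales    
Carol | Finance  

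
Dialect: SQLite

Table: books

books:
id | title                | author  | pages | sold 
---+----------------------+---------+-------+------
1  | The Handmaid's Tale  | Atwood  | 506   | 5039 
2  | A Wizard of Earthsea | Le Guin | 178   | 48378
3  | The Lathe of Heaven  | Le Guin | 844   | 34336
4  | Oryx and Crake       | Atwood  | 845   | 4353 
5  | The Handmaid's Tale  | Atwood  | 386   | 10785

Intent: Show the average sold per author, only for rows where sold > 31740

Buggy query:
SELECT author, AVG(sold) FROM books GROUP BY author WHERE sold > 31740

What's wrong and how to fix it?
Bug: Row-level WHERE must come before GROUP BY in the clause order

Fix: Place WHERE between FROM and GROUP BY

Corrected query:
SELECT author, AVG(sold) FROM books WHERE sold > 31740 GROUP BY author

Result:
author  | AVG(sold)
--------+----------
Le Guin | 41357    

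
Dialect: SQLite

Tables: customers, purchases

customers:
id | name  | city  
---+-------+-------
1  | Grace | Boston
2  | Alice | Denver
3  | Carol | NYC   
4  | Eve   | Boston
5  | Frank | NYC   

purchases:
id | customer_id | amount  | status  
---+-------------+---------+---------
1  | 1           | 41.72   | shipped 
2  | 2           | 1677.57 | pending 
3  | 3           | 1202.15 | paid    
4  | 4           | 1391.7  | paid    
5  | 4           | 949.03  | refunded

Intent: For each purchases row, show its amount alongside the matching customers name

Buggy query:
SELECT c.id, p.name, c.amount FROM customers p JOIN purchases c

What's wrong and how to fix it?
Bug: JOIN with no ON clause produces a cartesian product; every purchases row pairs with every customers row

Fix: Specify the join condition linking the foreign key to the parent id

Corrected query:
SELECT c.id, p.name, c.amount FROM customers p JOIN purchases c ON c.customer_id = p.id

Result:
id | name  | amount 
---+-------+--------
1  | Grace | 41.72  
2  | Alice | 1677.57
3  | Carol | 1202.15
4  | Eve   | 1391.7 
5  | Eve   | 949.03 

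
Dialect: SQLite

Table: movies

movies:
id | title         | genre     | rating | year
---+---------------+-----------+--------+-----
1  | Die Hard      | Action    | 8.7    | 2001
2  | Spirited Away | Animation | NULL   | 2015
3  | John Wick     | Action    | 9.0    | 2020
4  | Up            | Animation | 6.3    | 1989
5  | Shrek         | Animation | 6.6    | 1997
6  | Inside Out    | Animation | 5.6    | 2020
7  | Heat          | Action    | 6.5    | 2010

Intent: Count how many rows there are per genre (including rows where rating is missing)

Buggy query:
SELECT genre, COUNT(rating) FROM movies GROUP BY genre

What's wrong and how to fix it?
Bug: COUNT(column) counts non-NULL values only; rows with NULL rating aren't counted

Fix: Replace COUNT(rating) with COUNT(*)

Corrected query:
SELECT genre, COUNT(*) FROM movies GROUP BY genre

Result:
genre     | COUNT(*)
----------+---------
Action    | 3       
Animation | 4       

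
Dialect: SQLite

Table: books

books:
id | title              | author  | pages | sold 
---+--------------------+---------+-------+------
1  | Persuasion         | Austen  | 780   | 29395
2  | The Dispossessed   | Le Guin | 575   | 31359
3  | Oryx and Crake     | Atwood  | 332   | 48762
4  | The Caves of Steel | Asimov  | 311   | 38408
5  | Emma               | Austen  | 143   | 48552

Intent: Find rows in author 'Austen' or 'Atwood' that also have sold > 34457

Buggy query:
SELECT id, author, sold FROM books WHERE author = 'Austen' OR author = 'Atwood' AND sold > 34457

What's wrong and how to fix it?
Bug: Without parentheses, AND is evaluated before OR, so the sold filter only applies to the 'Atwood' branch

Fix: Add parentheses around the OR so the AND applies to both alternatives

Corrected query:
SELECT id, author, sold FROM books WHERE (author = 'Austen' OR author = 'Atwood') AND sold > 34457

Result:
id | author | sold 
---+--------+------
3  | Atwood | 48762
5  | Austen | 48552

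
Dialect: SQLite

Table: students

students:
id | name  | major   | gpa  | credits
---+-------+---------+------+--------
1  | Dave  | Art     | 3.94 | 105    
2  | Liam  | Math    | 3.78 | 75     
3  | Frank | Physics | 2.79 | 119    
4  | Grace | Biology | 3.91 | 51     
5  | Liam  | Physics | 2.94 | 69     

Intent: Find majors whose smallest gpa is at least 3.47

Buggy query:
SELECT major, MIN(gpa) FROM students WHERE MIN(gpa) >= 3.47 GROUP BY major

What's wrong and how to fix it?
Bug: Aggregates like MIN are computed per group after WHERE runs

Fix: Replace WHERE with HAVING after the GROUP BY

Corrected query:
SELECT major, MIN(gpa) FROM students GROUP BY major HAVING MIN(gpa) >= 3.47

Result:
major   | MIN(gpa)
--------+---------
Art     | 3.94    
Biology | 3.91    
Math    | 3.78    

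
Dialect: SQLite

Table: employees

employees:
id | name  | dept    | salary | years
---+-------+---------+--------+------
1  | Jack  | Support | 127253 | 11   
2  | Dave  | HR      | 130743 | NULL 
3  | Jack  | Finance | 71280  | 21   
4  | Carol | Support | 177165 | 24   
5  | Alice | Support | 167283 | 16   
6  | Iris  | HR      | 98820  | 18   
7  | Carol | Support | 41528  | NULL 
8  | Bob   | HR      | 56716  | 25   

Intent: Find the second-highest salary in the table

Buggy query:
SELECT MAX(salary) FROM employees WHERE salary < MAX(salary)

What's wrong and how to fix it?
Bug: MAX(salary) on the right of the comparison is an aggregate-in-WHERE error

Fix: Compute the overall MAX in a subquery, then take MAX of rows below it

Corrected query:
SELECT MAX(salary) FROM employees WHERE salary < (SELECT MAX(salary) FROM employees)

Result:
MAX(salary)
-----------
167283     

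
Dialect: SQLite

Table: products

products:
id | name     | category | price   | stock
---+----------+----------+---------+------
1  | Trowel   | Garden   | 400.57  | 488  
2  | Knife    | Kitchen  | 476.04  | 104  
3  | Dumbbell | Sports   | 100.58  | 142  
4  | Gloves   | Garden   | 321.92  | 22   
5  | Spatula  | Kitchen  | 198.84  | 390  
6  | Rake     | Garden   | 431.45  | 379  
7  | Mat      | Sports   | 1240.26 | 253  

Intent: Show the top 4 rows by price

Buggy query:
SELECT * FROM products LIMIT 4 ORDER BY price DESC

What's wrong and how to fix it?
Bug: ORDER BY cannot follow LIMIT; LIMIT is the final clause

Fix: Sort with ORDER BY, then apply LIMIT

Corrected query:
SELECT * FROM products ORDER BY price DESC LIMIT 4

Result:
id | name   | category | price   | stock
---+--------+----------+---------+------
7  | Mat    | Sports   | 1240.26 | 253  
2  | Knife  | Kitchen  | 476.04  | 104  
6  | Rake   | Garden   | 431.45  | 379  
1  | Trowel | Garden   | 400.57  | 488  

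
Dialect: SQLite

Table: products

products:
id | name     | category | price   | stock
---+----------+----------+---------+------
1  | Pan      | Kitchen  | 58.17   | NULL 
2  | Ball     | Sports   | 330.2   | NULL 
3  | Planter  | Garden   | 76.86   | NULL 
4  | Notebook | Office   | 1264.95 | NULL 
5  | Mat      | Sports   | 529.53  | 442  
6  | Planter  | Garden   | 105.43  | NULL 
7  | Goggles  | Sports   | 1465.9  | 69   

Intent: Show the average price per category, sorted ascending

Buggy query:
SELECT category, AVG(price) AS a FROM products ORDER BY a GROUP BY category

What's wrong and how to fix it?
Bug: ORDER BY appears before GROUP BY; SQL clause order requires GROUP BY first

Fix: Move ORDER BY to the end, after GROUP BY

Corrected query:
SELECT category, AVG(price) AS a FROM products GROUP BY category ORDER BY a

Result:
category | a      
---------+--------
Kitchen  | 58.17  
Garden   | 91.145 
Sports   | 775.21 
Office   | 1264.95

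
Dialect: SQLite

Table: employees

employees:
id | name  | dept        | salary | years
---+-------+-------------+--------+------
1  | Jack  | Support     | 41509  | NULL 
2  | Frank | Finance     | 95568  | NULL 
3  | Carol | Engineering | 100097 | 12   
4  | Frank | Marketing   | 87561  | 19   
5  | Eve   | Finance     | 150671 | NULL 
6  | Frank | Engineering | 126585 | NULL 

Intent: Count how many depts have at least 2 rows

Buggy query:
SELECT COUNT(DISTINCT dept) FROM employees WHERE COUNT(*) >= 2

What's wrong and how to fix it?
Bug: COUNT(*) cannot appear in WHERE; the per-group count doesn't exist yet

Fix: Group first with HAVING COUNT(*) >= 2, then COUNT the resulting groups

Corrected query:
SELECT COUNT(*) FROM (SELECT dept FROM employees GROUP BY dept HAVING COUNT(*) >= 2)

Result:
COUNT(*)
--------
2       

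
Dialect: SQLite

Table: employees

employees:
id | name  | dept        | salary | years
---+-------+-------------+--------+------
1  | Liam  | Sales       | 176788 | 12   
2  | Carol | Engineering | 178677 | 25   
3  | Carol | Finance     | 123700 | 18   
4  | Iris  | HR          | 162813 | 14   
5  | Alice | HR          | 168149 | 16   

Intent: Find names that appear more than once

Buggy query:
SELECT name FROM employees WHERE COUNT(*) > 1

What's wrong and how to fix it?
Bug: COUNT(*) is an aggregate and cannot be used in WHERE

Fix: Group first, then use HAVING for the count condition

Corrected query:
SELECT name FROM employees GROUP BY name HAVING COUNT(*) > 1

Result:
name 
-----
Carol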